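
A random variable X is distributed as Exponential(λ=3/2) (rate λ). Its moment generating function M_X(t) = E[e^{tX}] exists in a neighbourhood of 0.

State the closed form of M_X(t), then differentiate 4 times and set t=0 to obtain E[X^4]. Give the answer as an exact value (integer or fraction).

M_X(t) = 3/(2*(3/2 - t))
dM/dt = 6/(4*t^2 - 12*t + 9)
d^2M/dt^2 = -24/(8*t^3 - 36*t^2 + 54*t - 27)
d^3M/dt^3 = 144/(16*t^4 - 96*t^3 + 216*t^2 - 216*t + 81)
d^4M/dt^4 = -1152/(32*t^5 - 240*t^4 + 720*t^3 - 1080*t^2 + 810*t - 243)

E[X^4] = d^4M/dt^4 |_{t=0} = 128/27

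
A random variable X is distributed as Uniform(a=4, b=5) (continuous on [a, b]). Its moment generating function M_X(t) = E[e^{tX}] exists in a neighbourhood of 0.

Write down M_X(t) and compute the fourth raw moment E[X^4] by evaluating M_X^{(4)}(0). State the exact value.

M_X(t) = (e^(5*t) - e^(4*t))/t
dM/dt = (5*t*e^(5*t) - 4*t*e^(4*t) - e^(5*t) + e^(4*t))/t^2
d^2M/dt^2 = (25*t^2*e^(5*t) - 16*t^2*e^(4*t) - 10*t*e^(5*t) + 8*t*e^(4*t) + 2*e^(5*t) - 2*e^(4*t))/t^3
d^3M/dt^3 = (125*t^3*e^(5*t) - 64*t^3*e^(4*t) - 75*t^2*e^(5*t) + 48*t^2*e^(4*t) + 30*t*e^(5*t) - 24*t*e^(4*t) - 6*e^(5*t) + 6*e^(4*t))/t^4

E[X^4] = d^4M/dt^4 |_{t=0} = 2101/5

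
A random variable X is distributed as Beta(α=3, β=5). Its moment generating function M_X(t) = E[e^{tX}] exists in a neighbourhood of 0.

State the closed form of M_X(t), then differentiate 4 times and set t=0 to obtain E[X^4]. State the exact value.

E[X^4] = d^4M/dt^4 |_{t=0} = 1/22

M_X(t) = ₁F₁(3; 8; t)
dM/dt = 3*₁F₁(4; 9; t)/8
d^2M/dt^2 = ₁F₁(5; 10; t)/6
d^3M/dt^3 = ₁F₁(6; 11; t)/12
d^4M/dt^4 = ₁F₁(7; 12; t)/22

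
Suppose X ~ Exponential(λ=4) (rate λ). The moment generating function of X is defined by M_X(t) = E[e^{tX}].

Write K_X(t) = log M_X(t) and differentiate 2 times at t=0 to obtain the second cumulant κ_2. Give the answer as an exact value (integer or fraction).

κ_2 = K′′(0) = 1/16

M_X(t) = 4/(4 - t)
K_X(t) = log M_X(t) = -log(4 - t) + 2*log(2)
K′(t) = -1/(t - 4)
K′′(t) = 1/(t^2 - 8*t + 16)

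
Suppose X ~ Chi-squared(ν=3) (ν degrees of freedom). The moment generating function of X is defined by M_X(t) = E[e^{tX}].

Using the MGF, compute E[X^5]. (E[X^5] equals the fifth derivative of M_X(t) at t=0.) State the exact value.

M_X(t) = (1 - 2*t)^(-3/2)
M^(5)(t) = 10395/(64*t^6*√(1 - 2*t) - 192*t^5*√(1 - 2*t) + 240*t^4*√(1 - 2*t) - 160*t^3*√(1 - 2*t) + 60*t^2*√(1 - 2*t) - 12*t*√(1 - 2*t) + √(1 - 2*t))

E[X^5] = M^(5)(0) = 10395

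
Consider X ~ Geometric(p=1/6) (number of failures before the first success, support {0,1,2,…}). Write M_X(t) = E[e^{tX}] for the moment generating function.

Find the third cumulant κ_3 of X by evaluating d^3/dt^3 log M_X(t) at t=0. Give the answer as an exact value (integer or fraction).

κ_3 = D^3[K](0) = 330

M_X(t) = 1/(6*(1 - 5*e^(t)/6))
K_X(t) = log M_X(t) = -log(1 - 5*e^(t)/6) - log(6)
D^3[K](t) = (-150*e^(2*t) - 180*e^(t))/(125*e^(3*t) - 450*e^(2*t) + 540*e^(t) - 216)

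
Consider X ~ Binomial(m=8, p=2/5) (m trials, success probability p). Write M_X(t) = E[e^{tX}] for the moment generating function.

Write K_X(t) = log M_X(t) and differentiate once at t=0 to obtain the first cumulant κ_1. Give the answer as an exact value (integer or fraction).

M_X(t) = (2*e^(t)/5 + 3/5)^8
K_X(t) = log M_X(t) = 8*log(2*e^(t)/5 + 3/5)
K′(t) = 16*e^(t)/(2*e^(t) + 3)

κ_1 = K′(0) = 16/5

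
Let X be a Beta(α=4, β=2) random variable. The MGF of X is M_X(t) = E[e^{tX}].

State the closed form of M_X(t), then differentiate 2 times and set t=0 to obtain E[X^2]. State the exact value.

M_X(t) = ₁F₁(4; 6; t)
D^2[M](t) = 10*₁F₁(6; 8; t)/21

E[X^2] = D^2[M](0) = 10/21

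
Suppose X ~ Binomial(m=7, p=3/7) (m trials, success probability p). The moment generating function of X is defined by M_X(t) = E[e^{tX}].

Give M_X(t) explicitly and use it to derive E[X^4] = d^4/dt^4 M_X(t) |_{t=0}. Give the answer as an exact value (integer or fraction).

E[X^4] = M′′′′(0) = 63291/343

M_X(t) = (3*e^(t)/7 + 4/7)^7
M′(t) = 2187*e^(7*t)/117649 + 17496*e^(6*t)/117649 + 58320*e^(5*t)/117649 + 103680*e^(4*t)/117649 + 103680*e^(3*t)/117649 + 55296*e^(2*t)/117649 + 12288*e^(t)/117649
M′′(t) = 2187*e^(7*t)/16807 + 104976*e^(6*t)/117649 + 291600*e^(5*t)/117649 + 414720*e^(4*t)/117649 + 311040*e^(3*t)/117649 + 110592*e^(2*t)/117649 + 12288*e^(t)/117649
M′′′(t) = 2187*e^(7*t)/2401 + 629856*e^(6*t)/117649 + 1458000*e^(5*t)/117649 + 1658880*e^(4*t)/117649 + 933120*e^(3*t)/117649 + 221184*e^(2*t)/117649 + 12288*e^(t)/117649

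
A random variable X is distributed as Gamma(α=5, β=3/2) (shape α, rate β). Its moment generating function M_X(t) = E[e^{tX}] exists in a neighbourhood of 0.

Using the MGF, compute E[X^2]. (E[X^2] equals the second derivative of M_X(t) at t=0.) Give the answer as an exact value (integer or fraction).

M_X(t) = 243/(32*(3/2 - t)^5)
dM/dt = 2430/(64*t^6 - 576*t^5 + 2160*t^4 - 4320*t^3 + 4860*t^2 - 2916*t + 729)
d^2M/dt^2 = -29160/(128*t^7 - 1344*t^6 + 6048*t^5 - 15120*t^4 + 22680*t^3 - 20412*t^2 + 10206*t - 2187)

E[X^2] = d^2M/dt^2 |_{t=0} = 40/3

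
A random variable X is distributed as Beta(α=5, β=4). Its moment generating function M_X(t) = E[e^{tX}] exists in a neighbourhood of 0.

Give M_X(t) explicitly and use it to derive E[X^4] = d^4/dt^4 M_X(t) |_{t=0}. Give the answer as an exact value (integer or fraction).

E[X^4] = M^(4)(0) = 14/99

M_X(t) = ₁F₁(5; 9; t)
M^(4)(t) = 14*₁F₁(9; 13; t)/99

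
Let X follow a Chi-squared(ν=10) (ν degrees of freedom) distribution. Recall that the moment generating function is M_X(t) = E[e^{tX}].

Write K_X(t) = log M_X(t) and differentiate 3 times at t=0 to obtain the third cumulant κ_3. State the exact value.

M_X(t) = (1 - 2*t)^(-5)
K_X(t) = log M_X(t) = -5*log(1 - 2*t)
K^(3)(t) = -80/(8*t^3 - 12*t^2 + 6*t - 1)

κ_3 = K^(3)(0) = 80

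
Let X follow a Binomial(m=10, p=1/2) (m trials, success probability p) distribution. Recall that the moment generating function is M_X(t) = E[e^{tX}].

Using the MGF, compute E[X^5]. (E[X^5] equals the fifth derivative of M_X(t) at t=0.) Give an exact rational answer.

E[X^5] = M^(5)(0) = 13375/2

M_X(t) = (e^(t)/2 + 1/2)^10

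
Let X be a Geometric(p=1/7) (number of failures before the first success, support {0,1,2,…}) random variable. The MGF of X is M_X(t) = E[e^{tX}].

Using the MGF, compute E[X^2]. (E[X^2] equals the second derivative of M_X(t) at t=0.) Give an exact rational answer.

M_X(t) = 1/(7*(1 - 6*e^(t)/7))
D^2[M](t) = (-36*e^(2*t) - 42*e^(t))/(216*e^(3*t) - 756*e^(2*t) + 882*e^(t) - 343)

E[X^2] = D^2[M](0) = 78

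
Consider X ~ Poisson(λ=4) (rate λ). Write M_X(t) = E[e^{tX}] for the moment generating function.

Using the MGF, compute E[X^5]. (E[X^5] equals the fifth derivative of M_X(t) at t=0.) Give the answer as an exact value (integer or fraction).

M_X(t) = e^(4*e^(t) - 4)
dM/dt = 4*e^(-4)*e^(t)*e^(4*e^(t))
d^2M/dt^2 = (16*e^(2*t)*e^(4*e^(t)) + 4*e^(t)*e^(4*e^(t)))*e^(-4)
d^3M/dt^3 = (64*e^(3*t)*e^(4*e^(t)) + 48*e^(2*t)*e^(4*e^(t)) + 4*e^(t)*e^(4*e^(t)))*e^(-4)
d^4M/dt^4 = (256*e^(4*t)*e^(4*e^(t)) + 384*e^(3*t)*e^(4*e^(t)) + 112*e^(2*t)*e^(4*e^(t)) + 4*e^(t)*e^(4*e^(t)))*e^(-4)
d^5M/dt^5 = (1024*e^(5*t)*e^(4*e^(t)) + 2560*e^(4*t)*e^(4*e^(t)) + 1600*e^(3*t)*e^(4*e^(t)) + 240*e^(2*t)*e^(4*e^(t)) + 4*e^(t)*e^(4*e^(t)))*e^(-4)

E[X^5] = d^5M/dt^5 |_{t=0} = 5428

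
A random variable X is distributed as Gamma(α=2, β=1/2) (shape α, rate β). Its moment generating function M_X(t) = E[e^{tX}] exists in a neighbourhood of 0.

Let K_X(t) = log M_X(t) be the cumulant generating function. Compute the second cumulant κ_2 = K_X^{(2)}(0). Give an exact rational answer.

κ_2 = d^2K/dt^2 |_{t=0} = 8

M_X(t) = 1/(4*(1/2 - t)^2)
K_X(t) = log M_X(t) = -2*log(1/2 - t) - 2*log(2)
dK/dt = -4/(2*t - 1)
d^2K/dt^2 = 8/(4*t^2 - 4*t + 1)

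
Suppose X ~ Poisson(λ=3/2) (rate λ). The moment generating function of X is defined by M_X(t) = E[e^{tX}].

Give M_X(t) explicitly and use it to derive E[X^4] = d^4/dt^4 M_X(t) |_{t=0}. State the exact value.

M_X(t) = e^(3*e^(t)/2 - 3/2)
dM/dt = 3*e^(-3/2)*e^(t)*e^(3*e^(t)/2)/2
d^2M/dt^2 = (9*e^(2*t)*e^(3*e^(t)/2) + 6*e^(t)*e^(3*e^(t)/2))*e^(-3/2)/4
d^3M/dt^3 = (27*e^(3*t)*e^(3*e^(t)/2) + 54*e^(2*t)*e^(3*e^(t)/2) + 12*e^(t)*e^(3*e^(t)/2))*e^(-3/2)/8
d^4M/dt^4 = (81*e^(4*t)*e^(3*e^(t)/2) + 324*e^(3*t)*e^(3*e^(t)/2) + 252*e^(2*t)*e^(3*e^(t)/2) + 24*e^(t)*e^(3*e^(t)/2))*e^(-3/2)/16

E[X^4] = d^4M/dt^4 |_{t=0} = 681/16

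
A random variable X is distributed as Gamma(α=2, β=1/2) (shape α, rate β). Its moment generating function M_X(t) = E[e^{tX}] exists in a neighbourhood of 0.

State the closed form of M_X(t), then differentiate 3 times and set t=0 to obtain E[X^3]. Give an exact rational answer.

M_X(t) = 1/(4*(1/2 - t)^2)
dM/dt = -4/(8*t^3 - 12*t^2 + 6*t - 1)
d^2M/dt^2 = 24/(16*t^4 - 32*t^3 + 24*t^2 - 8*t + 1)
d^3M/dt^3 = -192/(32*t^5 - 80*t^4 + 80*t^3 - 40*t^2 + 10*t - 1)

E[X^3] = d^3M/dt^3 |_{t=0} = 192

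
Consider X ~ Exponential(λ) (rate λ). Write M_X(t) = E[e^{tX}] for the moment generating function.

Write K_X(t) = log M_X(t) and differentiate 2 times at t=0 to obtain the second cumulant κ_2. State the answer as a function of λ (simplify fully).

κ_2 = K′′(0) = λ^(-2)

M_X(t) = λ/(λ - t)
K_X(t) = log M_X(t) = log(λ) - log(λ - t)
K′(t) = -1/(-λ + t)
K′′(t) = 1/(λ^2 - 2*λ*t + t^2)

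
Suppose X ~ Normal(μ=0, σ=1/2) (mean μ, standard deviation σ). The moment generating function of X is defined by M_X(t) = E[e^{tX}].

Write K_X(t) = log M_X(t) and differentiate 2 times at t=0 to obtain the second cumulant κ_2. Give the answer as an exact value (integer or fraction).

κ_2 = K′′(0) = 1/4

M_X(t) = e^(t^2/8)
K_X(t) = log M_X(t) = t^2/8
K′(t) = t/4
K′′(t) = 1/4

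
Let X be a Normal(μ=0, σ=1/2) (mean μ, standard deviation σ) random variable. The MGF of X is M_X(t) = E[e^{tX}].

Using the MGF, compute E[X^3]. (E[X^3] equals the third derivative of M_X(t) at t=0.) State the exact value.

M_X(t) = e^(t^2/8)
D^3[M](t) = t^3*e^(t^2/8)/64 + 3*t*e^(t^2/8)/16

E[X^3] = D^3[M](0) = 0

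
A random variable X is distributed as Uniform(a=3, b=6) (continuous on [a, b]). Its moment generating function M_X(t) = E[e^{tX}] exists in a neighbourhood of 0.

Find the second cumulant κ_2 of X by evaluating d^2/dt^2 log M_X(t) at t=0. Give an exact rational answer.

M_X(t) = (e^(6*t) - e^(3*t))/(3*t)
K_X(t) = log M_X(t) = -log(t) + log(e^(6*t) - e^(3*t)) - log(3)
K^(2)(t) = (-9*t^2*e^(3*t) + e^(6*t) - 2*e^(3*t) + 1)/(t^2*e^(6*t) - 2*t^2*e^(3*t) + t^2)

κ_2 = K^(2)(0) = 3/4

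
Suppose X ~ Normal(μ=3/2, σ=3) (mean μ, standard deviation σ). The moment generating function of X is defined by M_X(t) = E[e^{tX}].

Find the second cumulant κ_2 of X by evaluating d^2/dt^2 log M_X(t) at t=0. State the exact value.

M_X(t) = e^(9*t^2/2 + 3*t/2)
K_X(t) = log M_X(t) = 9*t^2/2 + 3*t/2
dK/dt = 9*t + 3/2
d^2K/dt^2 = 9

κ_2 = d^2K/dt^2 |_{t=0} = 9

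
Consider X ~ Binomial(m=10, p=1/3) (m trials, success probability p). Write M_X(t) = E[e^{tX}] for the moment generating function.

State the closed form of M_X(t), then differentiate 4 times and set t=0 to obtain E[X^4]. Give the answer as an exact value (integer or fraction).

M_X(t) = (e^(t)/3 + 2/3)^10

E[X^4] = M′′′′(0) = 2660/9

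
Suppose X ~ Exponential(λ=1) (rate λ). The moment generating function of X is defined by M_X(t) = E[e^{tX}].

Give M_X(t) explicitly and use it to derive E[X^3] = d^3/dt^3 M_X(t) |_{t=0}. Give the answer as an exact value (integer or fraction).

E[X^3] = M^(3)(0) = 6

M_X(t) = 1/(1 - t)
M^(3)(t) = 6/(t^4 - 4*t^3 + 6*t^2 - 4*t + 1)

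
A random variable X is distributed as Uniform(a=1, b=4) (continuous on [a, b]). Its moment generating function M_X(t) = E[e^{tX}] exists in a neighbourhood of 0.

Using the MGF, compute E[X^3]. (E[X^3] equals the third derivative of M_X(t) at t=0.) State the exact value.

M_X(t) = (e^(4*t) - e^(t))/(3*t)
M^(3)(t) = (64*t^3*e^(4*t) - t^3*e^(t) - 48*t^2*e^(4*t) + 3*t^2*e^(t) + 24*t*e^(4*t) - 6*t*e^(t) - 6*e^(4*t) + 6*e^(t))/(3*t^4)

E[X^3] = M^(3)(0) = 85/4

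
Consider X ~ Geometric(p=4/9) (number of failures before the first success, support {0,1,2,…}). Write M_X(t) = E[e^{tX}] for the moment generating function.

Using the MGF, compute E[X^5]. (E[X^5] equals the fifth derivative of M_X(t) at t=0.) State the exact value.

E[X^5] = d^5M/dt^5 |_{t=0} = 165535/128

M_X(t) = 4/(9*(1 - 5*e^(t)/9))
dM/dt = 20*e^(t)/(25*e^(2*t) - 90*e^(t) + 81)
d^2M/dt^2 = (-100*e^(2*t) - 180*e^(t))/(125*e^(3*t) - 675*e^(2*t) + 1215*e^(t) - 729)
d^3M/dt^3 = (500*e^(3*t) + 3600*e^(2*t) + 1620*e^(t))/(625*e^(4*t) - 4500*e^(3*t) + 12150*e^(2*t) - 14580*e^(t) + 6561)
d^4M/dt^4 = (-2500*e^(4*t) - 49500*e^(3*t) - 89100*e^(2*t) - 14580*e^(t))/(3125*e^(5*t) - 28125*e^(4*t) + 101250*e^(3*t) - 182250*e^(2*t) + 164025*e^(t) - 59049)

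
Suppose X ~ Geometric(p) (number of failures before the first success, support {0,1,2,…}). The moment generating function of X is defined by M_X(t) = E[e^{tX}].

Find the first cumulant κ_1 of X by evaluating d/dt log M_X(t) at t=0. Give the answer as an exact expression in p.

M_X(t) = p/(-(1 - p)*e^(t) + 1)
K_X(t) = log M_X(t) = log(p) - log(-(1 - p)*e^(t) + 1)
K′(t) = (-p*e^(t) + e^(t))/(p*e^(t) - e^(t) + 1)

κ_1 = K′(0) = (1 - p)/p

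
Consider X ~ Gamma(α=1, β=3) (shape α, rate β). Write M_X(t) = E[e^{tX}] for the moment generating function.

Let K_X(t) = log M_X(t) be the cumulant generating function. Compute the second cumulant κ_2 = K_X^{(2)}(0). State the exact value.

κ_2 = K′′(0) = 1/9

M_X(t) = 3/(3 - t)
K_X(t) = log M_X(t) = -log(3 - t) + log(3)
K′(t) = -1/(t - 3)
K′′(t) = 1/(t^2 - 6*t + 9)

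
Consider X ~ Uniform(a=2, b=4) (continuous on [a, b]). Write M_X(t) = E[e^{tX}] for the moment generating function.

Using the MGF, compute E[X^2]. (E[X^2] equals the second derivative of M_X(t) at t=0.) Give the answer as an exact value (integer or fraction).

M_X(t) = (e^(4*t) - e^(2*t))/(2*t)
M^(2)(t) = (8*t^2*e^(4*t) - 2*t^2*e^(2*t) - 4*t*e^(4*t) + 2*t*e^(2*t) + e^(4*t) - e^(2*t))/t^3

E[X^2] = M^(2)(0) = 28/3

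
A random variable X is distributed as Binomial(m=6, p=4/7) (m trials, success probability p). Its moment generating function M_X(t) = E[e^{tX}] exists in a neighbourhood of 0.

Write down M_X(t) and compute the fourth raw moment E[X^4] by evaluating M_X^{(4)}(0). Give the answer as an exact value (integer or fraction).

E[X^4] = D^4[M](0) = 587592/2401

M_X(t) = (4*e^(t)/7 + 3/7)^6
D^4[M](t) = 5308416*e^(6*t)/117649 + 11520000*e^(5*t)/117649 + 8847360*e^(4*t)/117649 + 2799360*e^(3*t)/117649 + 311040*e^(2*t)/117649 + 5832*e^(t)/117649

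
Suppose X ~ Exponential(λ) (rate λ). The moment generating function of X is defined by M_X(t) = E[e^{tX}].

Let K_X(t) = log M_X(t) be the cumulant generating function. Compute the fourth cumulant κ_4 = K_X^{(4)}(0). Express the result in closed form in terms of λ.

κ_4 = d^4K/dt^4 |_{t=0} = 6/λ^4

M_X(t) = λ/(λ - t)
K_X(t) = log M_X(t) = log(λ) - log(λ - t)
dK/dt = -1/(-λ + t)
d^2K/dt^2 = 1/(λ^2 - 2*λ*t + t^2)
d^3K/dt^3 = -2/(-λ^3 + 3*λ^2*t - 3*λ*t^2 + t^3)
d^4K/dt^4 = 6/(λ^4 - 4*λ^3*t + 6*λ^2*t^2 - 4*λ*t^3 + t^4)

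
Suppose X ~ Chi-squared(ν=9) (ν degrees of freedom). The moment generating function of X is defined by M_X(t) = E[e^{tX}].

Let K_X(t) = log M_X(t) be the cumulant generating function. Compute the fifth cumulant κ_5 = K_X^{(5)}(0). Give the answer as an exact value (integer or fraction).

κ_5 = K′′′′′(0) = 3456

M_X(t) = (1 - 2*t)^(-9/2)
K_X(t) = log M_X(t) = -9*log(1 - 2*t)/2
K′(t) = -9/(2*t - 1)
K′′(t) = 18/(4*t^2 - 4*t + 1)
K′′′(t) = -72/(8*t^3 - 12*t^2 + 6*t - 1)
K′′′′(t) = 432/(16*t^4 - 32*t^3 + 24*t^2 - 8*t + 1)
K′′′′′(t) = -3456/(32*t^5 - 80*t^4 + 80*t^3 - 40*t^2 + 10*t - 1)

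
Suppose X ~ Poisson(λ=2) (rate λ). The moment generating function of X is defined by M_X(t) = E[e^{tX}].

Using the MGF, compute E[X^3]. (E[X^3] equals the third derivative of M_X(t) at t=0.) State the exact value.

M_X(t) = e^(2*e^(t) - 2)
D^3[M](t) = (8*e^(3*t)*e^(2*e^(t)) + 12*e^(2*t)*e^(2*e^(t)) + 2*e^(t)*e^(2*e^(t)))*e^(-2)

E[X^3] = D^3[M](0) = 22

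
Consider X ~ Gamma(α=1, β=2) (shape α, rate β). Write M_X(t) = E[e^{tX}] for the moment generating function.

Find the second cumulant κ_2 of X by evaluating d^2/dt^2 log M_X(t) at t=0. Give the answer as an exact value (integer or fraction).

κ_2 = K′′(0) = 1/4

M_X(t) = 2/(2 - t)
K_X(t) = log M_X(t) = -log(2 - t) + log(2)
K′(t) = -1/(t - 2)
K′′(t) = 1/(t^2 - 4*t + 4)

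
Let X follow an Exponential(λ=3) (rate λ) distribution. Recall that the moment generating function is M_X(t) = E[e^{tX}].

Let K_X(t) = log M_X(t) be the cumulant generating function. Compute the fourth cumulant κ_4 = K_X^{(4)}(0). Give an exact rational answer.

M_X(t) = 3/(3 - t)
K_X(t) = log M_X(t) = -log(3 - t) + log(3)
D^4[K](t) = 6/(t^4 - 12*t^3 + 54*t^2 - 108*t + 81)

κ_4 = D^4[K](0) = 2/27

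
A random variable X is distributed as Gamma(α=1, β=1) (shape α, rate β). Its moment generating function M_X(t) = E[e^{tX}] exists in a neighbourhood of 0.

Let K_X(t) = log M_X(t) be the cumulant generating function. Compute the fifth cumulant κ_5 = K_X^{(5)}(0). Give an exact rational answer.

M_X(t) = 1/(1 - t)
K_X(t) = log M_X(t) = -log(1 - t)
dK/dt = -1/(t - 1)
d^2K/dt^2 = 1/(t^2 - 2*t + 1)
d^3K/dt^3 = -2/(t^3 - 3*t^2 + 3*t - 1)
d^4K/dt^4 = 6/(t^4 - 4*t^3 + 6*t^2 - 4*t + 1)
d^5K/dt^5 = -24/(t^5 - 5*t^4 + 10*t^3 - 10*t^2 + 5*t - 1)

κ_5 = d^5K/dt^5 |_{t=0} = 24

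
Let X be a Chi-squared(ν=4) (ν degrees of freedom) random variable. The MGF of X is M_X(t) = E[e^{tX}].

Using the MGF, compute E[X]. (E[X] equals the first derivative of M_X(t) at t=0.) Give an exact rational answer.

M_X(t) = (1 - 2*t)^(-2)
D[M](t) = -4/(8*t^3 - 12*t^2 + 6*t - 1)

E[X] = D[M](0) = 4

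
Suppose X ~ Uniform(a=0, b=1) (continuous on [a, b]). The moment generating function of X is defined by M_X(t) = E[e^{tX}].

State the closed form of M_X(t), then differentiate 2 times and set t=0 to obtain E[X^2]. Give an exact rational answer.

M_X(t) = (e^(t) - 1)/t
D^2[M](t) = (t^2*e^(t) - 2*t*e^(t) + 2*e^(t) - 2)/t^3

E[X^2] = D^2[M](0) = 1/3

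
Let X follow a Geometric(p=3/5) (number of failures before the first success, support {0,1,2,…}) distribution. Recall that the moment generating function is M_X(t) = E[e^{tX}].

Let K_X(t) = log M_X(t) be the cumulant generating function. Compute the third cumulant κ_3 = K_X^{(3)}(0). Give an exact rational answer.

κ_3 = D^3[K](0) = 70/27

M_X(t) = 3/(5*(1 - 2*e^(t)/5))
K_X(t) = log M_X(t) = -log(1 - 2*e^(t)/5) - log(5) + log(3)
D^3[K](t) = (-20*e^(2*t) - 50*e^(t))/(8*e^(3*t) - 60*e^(2*t) + 150*e^(t) - 125)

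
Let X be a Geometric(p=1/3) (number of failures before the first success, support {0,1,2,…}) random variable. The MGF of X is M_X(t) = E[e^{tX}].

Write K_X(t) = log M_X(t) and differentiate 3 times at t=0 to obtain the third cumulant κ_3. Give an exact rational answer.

κ_3 = K′′′(0) = 30

M_X(t) = 1/(3*(1 - 2*e^(t)/3))
K_X(t) = log M_X(t) = -log(1 - 2*e^(t)/3) - log(3)
K′(t) = -2*e^(t)/(2*e^(t) - 3)
K′′(t) = 6*e^(t)/(4*e^(2*t) - 12*e^(t) + 9)
K′′′(t) = (-12*e^(2*t) - 18*e^(t))/(8*e^(3*t) - 36*e^(2*t) + 54*e^(t) - 27)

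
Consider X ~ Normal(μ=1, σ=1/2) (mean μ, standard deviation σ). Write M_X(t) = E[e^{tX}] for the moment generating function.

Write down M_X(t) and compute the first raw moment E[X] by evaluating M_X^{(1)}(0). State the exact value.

M_X(t) = e^(t^2/8 + t)
M^(1)(t) = t*e^(t)*e^(t^2/8)/4 + e^(t)*e^(t^2/8)

E[X] = M^(1)(0) = 1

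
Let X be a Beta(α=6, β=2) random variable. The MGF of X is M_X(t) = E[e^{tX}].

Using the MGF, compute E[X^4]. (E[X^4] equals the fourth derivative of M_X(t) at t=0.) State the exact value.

E[X^4] = M^(4)(0) = 21/55

M_X(t) = ₁F₁(6; 8; t)
M^(4)(t) = 21*₁F₁(10; 12; t)/55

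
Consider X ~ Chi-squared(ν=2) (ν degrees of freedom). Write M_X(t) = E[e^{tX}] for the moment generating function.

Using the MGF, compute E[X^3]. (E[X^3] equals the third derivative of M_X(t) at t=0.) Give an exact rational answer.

E[X^3] = d^3M/dt^3 |_{t=0} = 48

M_X(t) = 1/(1 - 2*t)
dM/dt = 2/(4*t^2 - 4*t + 1)
d^2M/dt^2 = -8/(8*t^3 - 12*t^2 + 6*t - 1)
d^3M/dt^3 = 48/(16*t^4 - 32*t^3 + 24*t^2 - 8*t + 1)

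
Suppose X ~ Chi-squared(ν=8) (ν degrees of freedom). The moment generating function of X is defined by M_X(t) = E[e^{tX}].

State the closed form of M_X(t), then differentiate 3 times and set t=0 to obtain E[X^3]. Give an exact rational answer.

M_X(t) = (1 - 2*t)^(-4)
M′(t) = -8/(32*t^5 - 80*t^4 + 80*t^3 - 40*t^2 + 10*t - 1)
M′′(t) = 80/(64*t^6 - 192*t^5 + 240*t^4 - 160*t^3 + 60*t^2 - 12*t + 1)
M′′′(t) = -960/(128*t^7 - 448*t^6 + 672*t^5 - 560*t^4 + 280*t^3 - 84*t^2 + 14*t - 1)

E[X^3] = M′′′(0) = 960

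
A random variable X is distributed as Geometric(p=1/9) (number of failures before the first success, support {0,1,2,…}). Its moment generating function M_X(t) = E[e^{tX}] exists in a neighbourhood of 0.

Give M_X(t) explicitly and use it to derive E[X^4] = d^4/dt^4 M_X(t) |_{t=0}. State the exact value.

E[X^4] = d^4M/dt^4 |_{t=0} = 117640

M_X(t) = 1/(9*(1 - 8*e^(t)/9))
dM/dt = 8*e^(t)/(64*e^(2*t) - 144*e^(t) + 81)
d^2M/dt^2 = (-64*e^(2*t) - 72*e^(t))/(512*e^(3*t) - 1728*e^(2*t) + 1944*e^(t) - 729)
d^3M/dt^3 = (512*e^(3*t) + 2304*e^(2*t) + 648*e^(t))/(4096*e^(4*t) - 18432*e^(3*t) + 31104*e^(2*t) - 23328*e^(t) + 6561)
d^4M/dt^4 = (-4096*e^(4*t) - 50688*e^(3*t) - 57024*e^(2*t) - 5832*e^(t))/(32768*e^(5*t) - 184320*e^(4*t) + 414720*e^(3*t) - 466560*e^(2*t) + 262440*e^(t) - 59049)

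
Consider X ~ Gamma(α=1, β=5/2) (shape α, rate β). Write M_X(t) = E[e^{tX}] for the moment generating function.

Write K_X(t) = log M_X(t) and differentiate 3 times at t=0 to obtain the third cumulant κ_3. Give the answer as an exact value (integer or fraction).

M_X(t) = 5/(2*(5/2 - t))
K_X(t) = log M_X(t) = -log(5/2 - t) - log(2) + log(5)
K′(t) = -2/(2*t - 5)
K′′(t) = 4/(4*t^2 - 20*t + 25)
K′′′(t) = -16/(8*t^3 - 60*t^2 + 150*t - 125)

κ_3 = K′′′(0) = 16/125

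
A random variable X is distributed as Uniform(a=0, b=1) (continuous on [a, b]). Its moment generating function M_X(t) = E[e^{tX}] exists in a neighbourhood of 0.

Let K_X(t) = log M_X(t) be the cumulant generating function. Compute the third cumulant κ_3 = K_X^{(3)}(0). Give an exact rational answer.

M_X(t) = (e^(t) - 1)/t
K_X(t) = log M_X(t) = -log(t) + log(e^(t) - 1)
D^3[K](t) = (t^3*e^(2*t) + t^3*e^(t) - 2*e^(3*t) + 6*e^(2*t) - 6*e^(t) + 2)/(t^3*e^(3*t) - 3*t^3*e^(2*t) + 3*t^3*e^(t) - t^3)

κ_3 = D^3[K](0) = 0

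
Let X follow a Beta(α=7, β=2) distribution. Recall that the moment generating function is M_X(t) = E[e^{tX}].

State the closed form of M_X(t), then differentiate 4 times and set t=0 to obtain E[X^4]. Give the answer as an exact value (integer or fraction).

M_X(t) = ₁F₁(7; 9; t)
dM/dt = 7*₁F₁(8; 10; t)/9
d^2M/dt^2 = 28*₁F₁(9; 11; t)/45
d^3M/dt^3 = 28*₁F₁(10; 12; t)/55
d^4M/dt^4 = 14*₁F₁(11; 13; t)/33

E[X^4] = d^4M/dt^4 |_{t=0} = 14/33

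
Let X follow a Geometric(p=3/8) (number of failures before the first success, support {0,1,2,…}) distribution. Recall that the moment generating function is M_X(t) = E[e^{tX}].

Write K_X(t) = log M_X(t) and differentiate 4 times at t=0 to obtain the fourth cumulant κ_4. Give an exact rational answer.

M_X(t) = 3/(8*(1 - 5*e^(t)/8))
K_X(t) = log M_X(t) = -log(1 - 5*e^(t)/8) - 3*log(2) + log(3)
D^4[K](t) = (1000*e^(3*t) + 6400*e^(2*t) + 2560*e^(t))/(625*e^(4*t) - 4000*e^(3*t) + 9600*e^(2*t) - 10240*e^(t) + 4096)

κ_4 = D^4[K](0) = 3320/27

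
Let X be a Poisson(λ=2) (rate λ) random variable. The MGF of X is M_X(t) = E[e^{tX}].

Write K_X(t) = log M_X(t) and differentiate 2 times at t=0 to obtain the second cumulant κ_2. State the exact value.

M_X(t) = e^(2*e^(t) - 2)
K_X(t) = log M_X(t) = 2*e^(t) - 2
D^2[K](t) = 2*e^(t)

κ_2 = D^2[K](0) = 2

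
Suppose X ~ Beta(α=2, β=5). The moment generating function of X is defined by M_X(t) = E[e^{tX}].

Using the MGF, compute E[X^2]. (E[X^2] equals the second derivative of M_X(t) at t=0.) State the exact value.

M_X(t) = ₁F₁(2; 7; t)
dM/dt = 2*₁F₁(3; 8; t)/7
d^2M/dt^2 = 3*₁F₁(4; 9; t)/28

E[X^2] = d^2M/dt^2 |_{t=0} = 3/28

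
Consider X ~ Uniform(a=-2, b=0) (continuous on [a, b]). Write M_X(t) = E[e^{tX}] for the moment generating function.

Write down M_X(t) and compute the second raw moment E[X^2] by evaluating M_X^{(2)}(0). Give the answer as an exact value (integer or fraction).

E[X^2] = M′′(0) = 4/3

M_X(t) = (1 - e^(-2*t))/(2*t)
M′(t) = (2*t - e^(2*t) + 1)*e^(-2*t)/(2*t^2)
M′′(t) = (-2*t^2 - 2*t + e^(2*t) - 1)*e^(-2*t)/t^3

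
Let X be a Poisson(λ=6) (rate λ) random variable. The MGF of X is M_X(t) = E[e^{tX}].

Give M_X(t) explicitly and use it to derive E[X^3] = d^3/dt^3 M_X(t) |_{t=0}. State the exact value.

M_X(t) = e^(6*e^(t) - 6)
D^3[M](t) = (216*e^(3*t)*e^(6*e^(t)) + 108*e^(2*t)*e^(6*e^(t)) + 6*e^(t)*e^(6*e^(t)))*e^(-6)

E[X^3] = D^3[M](0) = 330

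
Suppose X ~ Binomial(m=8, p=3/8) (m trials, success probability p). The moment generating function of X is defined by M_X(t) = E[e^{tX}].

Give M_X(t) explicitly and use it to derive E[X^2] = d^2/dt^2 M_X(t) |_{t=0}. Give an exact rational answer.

E[X^2] = M′′(0) = 87/8

M_X(t) = (3*e^(t)/8 + 5/8)^8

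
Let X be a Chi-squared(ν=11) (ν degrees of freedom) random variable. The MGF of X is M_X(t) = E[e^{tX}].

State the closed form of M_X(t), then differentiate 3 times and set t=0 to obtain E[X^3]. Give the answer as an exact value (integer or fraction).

E[X^3] = M^(3)(0) = 2145

M_X(t) = (1 - 2*t)^(-11/2)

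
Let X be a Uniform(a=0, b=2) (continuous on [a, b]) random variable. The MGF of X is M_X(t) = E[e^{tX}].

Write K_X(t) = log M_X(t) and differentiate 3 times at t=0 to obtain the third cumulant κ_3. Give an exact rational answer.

κ_3 = K^(3)(0) = 0

M_X(t) = (e^(2*t) - 1)/(2*t)
K_X(t) = log M_X(t) = -log(t) + log(e^(2*t) - 1) - log(2)
K^(3)(t) = (8*t^3*e^(4*t) + 8*t^3*e^(2*t) - 2*e^(6*t) + 6*e^(4*t) - 6*e^(2*t) + 2)/(t^3*e^(6*t) - 3*t^3*e^(4*t) + 3*t^3*e^(2*t) - t^3)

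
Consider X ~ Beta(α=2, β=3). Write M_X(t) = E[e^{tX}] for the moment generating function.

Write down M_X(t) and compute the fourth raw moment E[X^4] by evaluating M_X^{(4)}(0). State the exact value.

M_X(t) = ₁F₁(2; 5; t)
dM/dt = 2*₁F₁(3; 6; t)/5
d^2M/dt^2 = ₁F₁(4; 7; t)/5
d^3M/dt^3 = 4*₁F₁(5; 8; t)/35
d^4M/dt^4 = ₁F₁(6; 9; t)/14

E[X^4] = d^4M/dt^4 |_{t=0} = 1/14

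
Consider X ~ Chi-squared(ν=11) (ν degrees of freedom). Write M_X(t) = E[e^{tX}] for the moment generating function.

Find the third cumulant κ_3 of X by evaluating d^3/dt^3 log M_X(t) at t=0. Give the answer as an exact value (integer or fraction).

M_X(t) = (1 - 2*t)^(-11/2)
K_X(t) = log M_X(t) = -11*log(1 - 2*t)/2
K^(3)(t) = -88/(8*t^3 - 12*t^2 + 6*t - 1)

κ_3 = K^(3)(0) = 88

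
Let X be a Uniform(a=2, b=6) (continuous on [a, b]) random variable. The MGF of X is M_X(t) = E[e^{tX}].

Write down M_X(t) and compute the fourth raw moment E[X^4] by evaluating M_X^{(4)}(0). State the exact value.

M_X(t) = (e^(6*t) - e^(2*t))/(4*t)
dM/dt = (6*t*e^(6*t) - 2*t*e^(2*t) - e^(6*t) + e^(2*t))/(4*t^2)
d^2M/dt^2 = (18*t^2*e^(6*t) - 2*t^2*e^(2*t) - 6*t*e^(6*t) + 2*t*e^(2*t) + e^(6*t) - e^(2*t))/(2*t^3)
d^3M/dt^3 = (108*t^3*e^(6*t) - 4*t^3*e^(2*t) - 54*t^2*e^(6*t) + 6*t^2*e^(2*t) + 18*t*e^(6*t) - 6*t*e^(2*t) - 3*e^(6*t) + 3*e^(2*t))/(2*t^4)
d^4M/dt^4 = (324*t^4*e^(6*t) - 4*t^4*e^(2*t) - 216*t^3*e^(6*t) + 8*t^3*e^(2*t) + 108*t^2*e^(6*t) - 12*t^2*e^(2*t) - 36*t*e^(6*t) + 12*t*e^(2*t) + 6*e^(6*t) - 6*e^(2*t))/t^5

E[X^4] = d^4M/dt^4 |_{t=0} = 1936/5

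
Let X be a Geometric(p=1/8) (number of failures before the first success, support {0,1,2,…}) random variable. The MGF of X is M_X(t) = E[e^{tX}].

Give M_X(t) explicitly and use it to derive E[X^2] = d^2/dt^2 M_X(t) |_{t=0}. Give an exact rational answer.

E[X^2] = M′′(0) = 105

M_X(t) = 1/(8*(1 - 7*e^(t)/8))
M′(t) = 7*e^(t)/(49*e^(2*t) - 112*e^(t) + 64)
M′′(t) = (-49*e^(2*t) - 56*e^(t))/(343*e^(3*t) - 1176*e^(2*t) + 1344*e^(t) - 512)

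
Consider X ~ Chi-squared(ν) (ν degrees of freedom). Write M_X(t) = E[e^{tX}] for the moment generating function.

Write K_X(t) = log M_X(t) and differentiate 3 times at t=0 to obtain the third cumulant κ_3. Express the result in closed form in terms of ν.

κ_3 = D^3[K](0) = 8*ν

M_X(t) = (1 - 2*t)^(-ν/2)
K_X(t) = log M_X(t) = -ν*log(1 - 2*t)/2
D^3[K](t) = -8*ν/(8*t^3 - 12*t^2 + 6*t - 1)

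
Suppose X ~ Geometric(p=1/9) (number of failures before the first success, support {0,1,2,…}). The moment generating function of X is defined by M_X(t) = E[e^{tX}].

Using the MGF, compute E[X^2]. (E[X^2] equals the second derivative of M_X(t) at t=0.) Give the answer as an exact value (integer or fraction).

E[X^2] = D^2[M](0) = 136

M_X(t) = 1/(9*(1 - 8*e^(t)/9))
D^2[M](t) = (-64*e^(2*t) - 72*e^(t))/(512*e^(3*t) - 1728*e^(2*t) + 1944*e^(t) - 729)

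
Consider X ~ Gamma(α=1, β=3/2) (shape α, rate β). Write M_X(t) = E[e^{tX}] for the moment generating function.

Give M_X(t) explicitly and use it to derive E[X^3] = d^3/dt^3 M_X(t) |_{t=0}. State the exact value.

M_X(t) = 3/(2*(3/2 - t))
M^(3)(t) = 144/(16*t^4 - 96*t^3 + 216*t^2 - 216*t + 81)

E[X^3] = M^(3)(0) = 16/9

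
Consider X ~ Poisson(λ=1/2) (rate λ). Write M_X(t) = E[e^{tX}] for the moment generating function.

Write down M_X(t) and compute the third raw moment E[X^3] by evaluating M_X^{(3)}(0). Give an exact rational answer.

E[X^3] = d^3M/dt^3 |_{t=0} = 11/8

M_X(t) = e^(e^(t)/2 - 1/2)
dM/dt = e^(-1/2)*e^(t)*e^(e^(t)/2)/2
d^2M/dt^2 = (e^(2*t)*e^(e^(t)/2) + 2*e^(t)*e^(e^(t)/2))*e^(-1/2)/4
d^3M/dt^3 = (e^(3*t)*e^(e^(t)/2) + 6*e^(2*t)*e^(e^(t)/2) + 4*e^(t)*e^(e^(t)/2))*e^(-1/2)/8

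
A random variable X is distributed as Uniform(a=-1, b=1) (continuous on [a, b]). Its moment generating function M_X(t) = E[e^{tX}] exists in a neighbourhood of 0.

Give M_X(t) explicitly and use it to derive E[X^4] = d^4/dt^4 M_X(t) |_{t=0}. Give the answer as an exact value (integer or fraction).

M_X(t) = (e^(t) - e^(-t))/(2*t)
D^4[M](t) = (t^4*e^(2*t) - t^4 - 4*t^3*e^(2*t) - 4*t^3 + 12*t^2*e^(2*t) - 12*t^2 - 24*t*e^(2*t) - 24*t + 24*e^(2*t) - 24)*e^(-t)/(2*t^5)

E[X^4] = D^4[M](0) = 1/5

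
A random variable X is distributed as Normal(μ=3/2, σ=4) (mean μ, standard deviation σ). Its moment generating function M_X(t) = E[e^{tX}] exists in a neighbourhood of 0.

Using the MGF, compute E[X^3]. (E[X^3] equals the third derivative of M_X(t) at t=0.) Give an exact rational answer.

E[X^3] = D^3[M](0) = 603/8

M_X(t) = e^(8*t^2 + 3*t/2)
D^3[M](t) = 4096*t^3*e^(3*t/2)*e^(8*t^2) + 1152*t^2*e^(3*t/2)*e^(8*t^2) + 876*t*e^(3*t/2)*e^(8*t^2) + 603*e^(3*t/2)*e^(8*t^2)/8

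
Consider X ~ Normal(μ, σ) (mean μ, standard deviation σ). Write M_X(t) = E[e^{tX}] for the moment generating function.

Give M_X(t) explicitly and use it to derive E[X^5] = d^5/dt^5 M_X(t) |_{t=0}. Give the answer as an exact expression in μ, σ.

E[X^5] = M′′′′′(0) = μ*(μ^4 + 10*μ^2*σ^2 + 15*σ^4)

M_X(t) = e^(μ*t + σ^2*t^2/2)
M′(t) = μ*e^(μ*t)*e^(σ^2*t^2/2) + σ^2*t*e^(μ*t)*e^(σ^2*t^2/2)
M′′(t) = μ^2*e^(μ*t)*e^(σ^2*t^2/2) + 2*μ*σ^2*t*e^(μ*t)*e^(σ^2*t^2/2) + σ^4*t^2*e^(μ*t)*e^(σ^2*t^2/2) + σ^2*e^(μ*t)*e^(σ^2*t^2/2)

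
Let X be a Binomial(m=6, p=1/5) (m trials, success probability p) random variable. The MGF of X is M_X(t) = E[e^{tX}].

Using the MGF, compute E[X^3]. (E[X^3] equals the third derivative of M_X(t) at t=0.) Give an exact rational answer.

M_X(t) = (e^(t)/5 + 4/5)^6
M^(3)(t) = 216*e^(6*t)/15625 + 24*e^(5*t)/125 + 3072*e^(4*t)/3125 + 6912*e^(3*t)/3125 + 6144*e^(2*t)/3125 + 6144*e^(t)/15625

E[X^3] = M^(3)(0) = 144/25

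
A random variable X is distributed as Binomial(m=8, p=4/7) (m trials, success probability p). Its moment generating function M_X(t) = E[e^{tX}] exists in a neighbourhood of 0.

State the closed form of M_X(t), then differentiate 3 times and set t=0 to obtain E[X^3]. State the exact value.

M_X(t) = (4*e^(t)/7 + 3/7)^8

E[X^3] = M^(3)(0) = 5984/49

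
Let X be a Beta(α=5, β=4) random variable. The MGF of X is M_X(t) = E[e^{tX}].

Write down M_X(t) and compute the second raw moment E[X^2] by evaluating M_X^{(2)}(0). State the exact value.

E[X^2] = M′′(0) = 1/3

M_X(t) = ₁F₁(5; 9; t)
M′(t) = 5*₁F₁(6; 10; t)/9
M′′(t) = ₁F₁(7; 11; t)/3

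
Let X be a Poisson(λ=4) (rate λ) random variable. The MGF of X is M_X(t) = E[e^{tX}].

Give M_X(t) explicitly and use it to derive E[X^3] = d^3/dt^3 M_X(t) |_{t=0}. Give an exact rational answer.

M_X(t) = e^(4*e^(t) - 4)
M^(3)(t) = (64*e^(3*t)*e^(4*e^(t)) + 48*e^(2*t)*e^(4*e^(t)) + 4*e^(t)*e^(4*e^(t)))*e^(-4)

E[X^3] = M^(3)(0) = 116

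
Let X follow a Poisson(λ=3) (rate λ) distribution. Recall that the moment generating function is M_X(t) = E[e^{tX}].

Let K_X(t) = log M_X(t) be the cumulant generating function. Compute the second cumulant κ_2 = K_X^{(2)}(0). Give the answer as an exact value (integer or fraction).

M_X(t) = e^(3*e^(t) - 3)
K_X(t) = log M_X(t) = 3*e^(t) - 3
dK/dt = 3*e^(t)
d^2K/dt^2 = 3*e^(t)

κ_2 = d^2K/dt^2 |_{t=0} = 3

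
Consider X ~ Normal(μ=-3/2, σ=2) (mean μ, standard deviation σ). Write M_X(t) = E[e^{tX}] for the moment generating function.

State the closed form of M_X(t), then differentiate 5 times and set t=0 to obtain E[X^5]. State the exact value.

E[X^5] = M′′′′′(0) = -16083/32

M_X(t) = e^(2*t^2 - 3*t/2)
M′(t) = 4*t*e^(-3*t/2)*e^(2*t^2) - 3*e^(-3*t/2)*e^(2*t^2)/2
M′′(t) = (64*t^2*e^(2*t^2) - 48*t*e^(2*t^2) + 25*e^(2*t^2))*e^(-3*t/2)/4
M′′′(t) = (512*t^3*e^(2*t^2) - 576*t^2*e^(2*t^2) + 600*t*e^(2*t^2) - 171*e^(2*t^2))*e^(-3*t/2)/8
M′′′′(t) = (4096*t^4*e^(2*t^2) - 6144*t^3*e^(2*t^2) + 9600*t^2*e^(2*t^2) - 5472*t*e^(2*t^2) + 1713*e^(2*t^2))*e^(-3*t/2)/16
M′′′′′(t) = (32768*t^5*e^(2*t^2) - 61440*t^4*e^(2*t^2) + 128000*t^3*e^(2*t^2) - 109440*t^2*e^(2*t^2) + 68520*t*e^(2*t^2) - 16083*e^(2*t^2))*e^(-3*t/2)/32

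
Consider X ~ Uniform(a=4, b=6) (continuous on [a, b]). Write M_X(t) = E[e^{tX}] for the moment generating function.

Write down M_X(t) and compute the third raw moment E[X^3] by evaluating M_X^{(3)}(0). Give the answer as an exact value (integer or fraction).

E[X^3] = d^3M/dt^3 |_{t=0} = 130

M_X(t) = (e^(6*t) - e^(4*t))/(2*t)
dM/dt = (6*t*e^(6*t) - 4*t*e^(4*t) - e^(6*t) + e^(4*t))/(2*t^2)
d^2M/dt^2 = (18*t^2*e^(6*t) - 8*t^2*e^(4*t) - 6*t*e^(6*t) + 4*t*e^(4*t) + e^(6*t) - e^(4*t))/t^3
d^3M/dt^3 = (108*t^3*e^(6*t) - 32*t^3*e^(4*t) - 54*t^2*e^(6*t) + 24*t^2*e^(4*t) + 18*t*e^(6*t) - 12*t*e^(4*t) - 3*e^(6*t) + 3*e^(4*t))/t^4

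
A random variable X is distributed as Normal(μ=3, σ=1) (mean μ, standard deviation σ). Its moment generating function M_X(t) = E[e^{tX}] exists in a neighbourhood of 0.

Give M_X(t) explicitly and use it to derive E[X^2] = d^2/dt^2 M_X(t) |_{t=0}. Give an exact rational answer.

M_X(t) = e^(t^2/2 + 3*t)
M′(t) = t*e^(3*t)*e^(t^2/2) + 3*e^(3*t)*e^(t^2/2)
M′′(t) = t^2*e^(3*t)*e^(t^2/2) + 6*t*e^(3*t)*e^(t^2/2) + 10*e^(3*t)*e^(t^2/2)

E[X^2] = M′′(0) = 10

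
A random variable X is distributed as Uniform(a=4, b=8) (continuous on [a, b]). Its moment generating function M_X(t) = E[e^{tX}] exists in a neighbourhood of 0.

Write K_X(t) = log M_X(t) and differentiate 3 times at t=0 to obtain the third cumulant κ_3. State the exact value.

M_X(t) = (e^(8*t) - e^(4*t))/(4*t)
K_X(t) = log M_X(t) = -log(t) + log(e^(8*t) - e^(4*t)) - 2*log(2)
D^3[K](t) = (64*t^3*e^(8*t) + 64*t^3*e^(4*t) - 2*e^(12*t) + 6*e^(8*t) - 6*e^(4*t) + 2)/(t^3*e^(12*t) - 3*t^3*e^(8*t) + 3*t^3*e^(4*t) - t^3)

κ_3 = D^3[K](0) = 0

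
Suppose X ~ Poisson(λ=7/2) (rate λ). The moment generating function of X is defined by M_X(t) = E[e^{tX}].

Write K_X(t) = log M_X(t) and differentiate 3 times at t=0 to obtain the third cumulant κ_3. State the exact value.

M_X(t) = e^(7*e^(t)/2 - 7/2)
K_X(t) = log M_X(t) = 7*e^(t)/2 - 7/2
K^(3)(t) = 7*e^(t)/2

κ_3 = K^(3)(0) = 7/2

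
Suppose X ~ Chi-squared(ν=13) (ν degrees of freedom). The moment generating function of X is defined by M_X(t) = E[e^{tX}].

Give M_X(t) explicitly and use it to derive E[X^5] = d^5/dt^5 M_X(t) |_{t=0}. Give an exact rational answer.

E[X^5] = D^5[M](0) = 1322685

M_X(t) = (1 - 2*t)^(-13/2)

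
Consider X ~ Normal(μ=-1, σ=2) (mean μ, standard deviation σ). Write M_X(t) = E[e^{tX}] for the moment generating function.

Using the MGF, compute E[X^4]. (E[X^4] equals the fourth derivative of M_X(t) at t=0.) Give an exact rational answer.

M_X(t) = e^(2*t^2 - t)
dM/dt = 4*t*e^(-t)*e^(2*t^2) - e^(-t)*e^(2*t^2)
d^2M/dt^2 = (16*t^2*e^(2*t^2) - 8*t*e^(2*t^2) + 5*e^(2*t^2))*e^(-t)
d^3M/dt^3 = (64*t^3*e^(2*t^2) - 48*t^2*e^(2*t^2) + 60*t*e^(2*t^2) - 13*e^(2*t^2))*e^(-t)
d^4M/dt^4 = (256*t^4*e^(2*t^2) - 256*t^3*e^(2*t^2) + 480*t^2*e^(2*t^2) - 208*t*e^(2*t^2) + 73*e^(2*t^2))*e^(-t)

E[X^4] = d^4M/dt^4 |_{t=0} = 73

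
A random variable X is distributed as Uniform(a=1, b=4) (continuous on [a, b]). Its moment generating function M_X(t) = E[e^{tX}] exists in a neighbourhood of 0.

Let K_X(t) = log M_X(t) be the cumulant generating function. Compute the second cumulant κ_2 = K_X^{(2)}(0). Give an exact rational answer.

κ_2 = D^2[K](0) = 3/4

M_X(t) = (e^(4*t) - e^(t))/(3*t)
K_X(t) = log M_X(t) = -log(t) + log(e^(4*t) - e^(t)) - log(3)
D^2[K](t) = (-9*t^2*e^(3*t) + e^(6*t) - 2*e^(3*t) + 1)/(t^2*e^(6*t) - 2*t^2*e^(3*t) + t^2)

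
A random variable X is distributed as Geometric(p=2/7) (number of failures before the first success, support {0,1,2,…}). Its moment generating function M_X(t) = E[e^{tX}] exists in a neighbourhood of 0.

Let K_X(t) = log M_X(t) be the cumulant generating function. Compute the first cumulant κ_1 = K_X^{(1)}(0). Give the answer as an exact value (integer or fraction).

M_X(t) = 2/(7*(1 - 5*e^(t)/7))
K_X(t) = log M_X(t) = -log(1 - 5*e^(t)/7) - log(7) + log(2)
dK/dt = -5*e^(t)/(5*e^(t) - 7)

κ_1 = dK/dt |_{t=0} = 5/2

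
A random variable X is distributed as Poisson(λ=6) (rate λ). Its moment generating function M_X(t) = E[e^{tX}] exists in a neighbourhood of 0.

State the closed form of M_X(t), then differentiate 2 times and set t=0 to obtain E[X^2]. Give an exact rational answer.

M_X(t) = e^(6*e^(t) - 6)
M^(2)(t) = (36*e^(2*t)*e^(6*e^(t)) + 6*e^(t)*e^(6*e^(t)))*e^(-6)

E[X^2] = M^(2)(0) = 42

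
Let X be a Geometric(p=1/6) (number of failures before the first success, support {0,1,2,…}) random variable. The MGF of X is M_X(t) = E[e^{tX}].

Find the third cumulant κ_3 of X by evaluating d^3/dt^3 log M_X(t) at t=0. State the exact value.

κ_3 = K′′′(0) = 330

M_X(t) = 1/(6*(1 - 5*e^(t)/6))
K_X(t) = log M_X(t) = -log(1 - 5*e^(t)/6) - log(6)
K′(t) = -5*e^(t)/(5*e^(t) - 6)
K′′(t) = 30*e^(t)/(25*e^(2*t) - 60*e^(t) + 36)
K′′′(t) = (-150*e^(2*t) - 180*e^(t))/(125*e^(3*t) - 450*e^(2*t) + 540*e^(t) - 216)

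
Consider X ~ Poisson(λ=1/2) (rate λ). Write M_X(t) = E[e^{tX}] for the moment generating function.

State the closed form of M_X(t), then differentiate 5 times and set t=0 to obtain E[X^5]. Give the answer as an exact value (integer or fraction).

E[X^5] = M′′′′′(0) = 257/32

M_X(t) = e^(e^(t)/2 - 1/2)
M′(t) = e^(-1/2)*e^(t)*e^(e^(t)/2)/2
M′′(t) = (e^(2*t)*e^(e^(t)/2) + 2*e^(t)*e^(e^(t)/2))*e^(-1/2)/4
M′′′(t) = (e^(3*t)*e^(e^(t)/2) + 6*e^(2*t)*e^(e^(t)/2) + 4*e^(t)*e^(e^(t)/2))*e^(-1/2)/8
M′′′′(t) = (e^(4*t)*e^(e^(t)/2) + 12*e^(3*t)*e^(e^(t)/2) + 28*e^(2*t)*e^(e^(t)/2) + 8*e^(t)*e^(e^(t)/2))*e^(-1/2)/16
M′′′′′(t) = (e^(5*t)*e^(e^(t)/2) + 20*e^(4*t)*e^(e^(t)/2) + 100*e^(3*t)*e^(e^(t)/2) + 120*e^(2*t)*e^(e^(t)/2) + 16*e^(t)*e^(e^(t)/2))*e^(-1/2)/32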